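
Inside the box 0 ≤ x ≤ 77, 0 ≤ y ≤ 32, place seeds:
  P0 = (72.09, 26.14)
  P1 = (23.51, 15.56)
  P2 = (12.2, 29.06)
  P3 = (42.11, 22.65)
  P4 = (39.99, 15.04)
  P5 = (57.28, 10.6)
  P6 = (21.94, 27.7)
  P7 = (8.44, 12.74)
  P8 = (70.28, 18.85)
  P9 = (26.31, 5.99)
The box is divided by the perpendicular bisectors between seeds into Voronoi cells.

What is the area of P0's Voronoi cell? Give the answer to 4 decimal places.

Area of P0's cell: 171.9325

1. box [0,77]×[0,32]: [(0, 0) (77, 0) (77, 32) (0, 32)]
2. ⊥bis P0·P1 via (47.8,20.85): [(52.3408, 0) (77, 0) (77, 32) (45.3717, 32)]  |A|=900.5998
3. ⊥bis P0·P2 via (42.145,27.6): [(52.3408, 0) (77, 0) (77, 32) (45.3717, 32)]  |A|=900.5998
4. ⊥bis P0·P3 via (57.1,24.395): [(59.9398, 0) (77, 0) (77, 32) (56.2147, 32)]  |A|=605.5274
5. ⊥bis P0·P4 via (56.04,20.59): [(58.3057, 14.0379) (63.1599, 0) (77, 0) (77, 32) (56.2147, 32)]  |A|=582.9259
6. ⊥bis P0·P5 via (64.685,18.37): [(56.9424, 25.7489) (77, 6.6335) (77, 32) (56.2147, 32)]  |A|=319.3612
7. ⊥bis P0·P6 via (47.015,26.92): [(56.9424, 25.7489) (77, 6.6335) (77, 32) (56.2147, 32)]  |A|=319.3612
8. ⊥bis P0·P7 via (40.265,19.44): [(56.9424, 25.7489) (77, 6.6335) (77, 32) (56.2147, 32)]  |A|=319.3612
9. ⊥bis P0·P8 via (71.185,22.495): [(56.9085, 26.0396) (77, 21.0512) (77, 32) (56.2147, 32)]  |A|=171.9325
10. ⊥bis P0·P9 via (49.2,16.065): [(56.9085, 26.0396) (77, 21.0512) (77, 32) (56.2147, 32)]  |A|=171.9325
11. canonical 4-gon: [(56.9085, 26.0396) (77, 21.0512) (77, 32) (56.2147, 32)]
12. shoelace: 171.9325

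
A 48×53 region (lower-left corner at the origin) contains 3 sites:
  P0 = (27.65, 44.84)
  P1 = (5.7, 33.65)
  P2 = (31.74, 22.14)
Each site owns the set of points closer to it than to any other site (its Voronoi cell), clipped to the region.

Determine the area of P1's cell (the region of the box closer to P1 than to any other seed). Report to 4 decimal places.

1. box [0,48]×[0,53]: [(0, 0) (48, 0) (48, 53) (0, 53)]
2. ⊥bis P1·P0 via (16.675,39.245): [(0, 0) (36.6819, 0) (9.6628, 53) (0, 53)]  |A|=1228.1339
3. ⊥bis P1·P2 via (18.72,27.895): [(0, 0) (6.3901, 0) (20.4574, 31.8256) (9.6628, 53) (0, 53)]  |A|=746.1059
4. canonical 5-gon: [(0, 0) (6.3901, 0) (20.4574, 31.8256) (9.6628, 53) (0, 53)]
5. shoelace: 746.1059

Area of P1's cell: 746.1059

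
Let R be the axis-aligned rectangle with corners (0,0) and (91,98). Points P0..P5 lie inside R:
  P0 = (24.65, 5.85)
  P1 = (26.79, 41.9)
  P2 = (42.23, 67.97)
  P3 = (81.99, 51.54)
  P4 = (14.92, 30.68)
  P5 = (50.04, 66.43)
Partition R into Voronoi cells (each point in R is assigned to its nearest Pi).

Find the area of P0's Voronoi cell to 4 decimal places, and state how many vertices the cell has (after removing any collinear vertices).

Area of P0's cell: 1334.9794 (5 vertices)

1. box [0,91]×[0,98]: [(0, 0) (91, 0) (91, 98) (0, 98)]
2. ⊥bis P0·P1 via (25.72,23.875): [(0, 25.4018) (0, 0) (91, 0) (91, 19.9998)]  |A|=2065.7746
3. ⊥bis P0·P2 via (33.44,36.91): [(0, 25.4018) (0, 0) (91, 0) (91, 19.9998)]  |A|=2065.7746
4. ⊥bis P0·P3 via (53.32,28.695): [(58.7217, 21.916) (0, 25.4018) (0, 0) (76.1849, 0)]  |A|=1580.651
5. ⊥bis P0·P4 via (19.785,18.265): [(58.7217, 21.916) (32.9986, 23.4429) (0, 10.512) (0, 0) (76.1849, 0)]  |A|=1334.9794
6. ⊥bis P0·P5 via (37.345,36.14): [(58.7217, 21.916) (32.9986, 23.4429) (0, 10.512) (0, 0) (76.1849, 0)]  |A|=1334.9794
7. canonical 5-gon: [(58.7217, 21.916) (32.9986, 23.4429) (0, 10.512) (0, 0) (76.1849, 0)]
8. shoelace: 1334.9794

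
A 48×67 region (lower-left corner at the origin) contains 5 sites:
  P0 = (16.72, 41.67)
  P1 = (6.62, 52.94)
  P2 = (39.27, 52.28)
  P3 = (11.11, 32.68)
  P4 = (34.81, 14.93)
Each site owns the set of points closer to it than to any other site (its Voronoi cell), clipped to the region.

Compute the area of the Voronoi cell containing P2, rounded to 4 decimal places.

Area of P2's cell: 704.8898

1. box [0,48]×[0,67]: [(0, 0) (48, 0) (48, 67) (0, 67)]
2. ⊥bis P2·P0 via (27.995,46.975): [(48, 4.4573) (48, 67) (18.573, 67)]  |A|=920.2208
3. ⊥bis P2·P1 via (22.945,52.61): [(23.0438, 57.498) (48, 4.4573) (48, 67) (23.2359, 67)]  |A|=898.0677
4. ⊥bis P2·P3 via (25.19,42.48): [(23.0438, 57.498) (40.3749, 20.6633) (48, 9.7081) (48, 67) (23.2359, 67)]  |A|=878.0488
5. ⊥bis P2·P4 via (37.04,33.605): [(23.0438, 57.498) (34.1218, 33.9535) (48, 32.2963) (48, 67) (23.2359, 67)]  |A|=704.8898
6. canonical 5-gon: [(23.0438, 57.498) (34.1218, 33.9535) (48, 32.2963) (48, 67) (23.2359, 67)]
7. shoelace: 704.8898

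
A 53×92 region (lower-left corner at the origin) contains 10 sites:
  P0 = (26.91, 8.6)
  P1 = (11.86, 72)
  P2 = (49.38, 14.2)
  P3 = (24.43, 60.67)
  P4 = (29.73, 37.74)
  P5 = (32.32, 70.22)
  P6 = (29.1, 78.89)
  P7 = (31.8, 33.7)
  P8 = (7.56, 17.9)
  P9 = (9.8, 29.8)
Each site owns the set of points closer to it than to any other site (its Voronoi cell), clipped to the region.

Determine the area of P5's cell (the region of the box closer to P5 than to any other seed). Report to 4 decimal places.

1. box [0,53]×[0,92]: [(0, 0) (53, 0) (53, 92) (0, 92)]
2. ⊥bis P5·P0 via (29.615,39.41): [(0, 42.0101) (53, 37.3569) (53, 92) (0, 92)]  |A|=2772.7753
3. ⊥bis P5·P1 via (22.09,71.11): [(19.4101, 40.306) (53, 37.3569) (53, 92) (23.9074, 92)]  |A|=1669.6858
4. ⊥bis P5·P2 via (40.85,42.21): [(19.4101, 40.306) (31.199, 39.2709) (53, 45.9101) (53, 92) (23.9074, 92)]  |A|=1576.4515
5. ⊥bis P5·P3 via (28.375,65.445): [(22.0517, 70.6692) (52.2839, 45.692) (53, 45.9101) (53, 92) (23.9074, 92)]  |A|=1035.7271
6. ⊥bis P5·P4 via (31.025,53.98): [(22.0517, 70.6692) (43.4515, 52.9891) (53, 52.2277) (53, 92) (23.9074, 92)]  |A|=1001.9896
7. ⊥bis P5·P6 via (30.71,74.555): [(22.1119, 71.3617) (22.0517, 70.6692) (43.4515, 52.9891) (53, 52.2277) (53, 82.8334)]  |A|=560.2095
8. ⊥bis P5·P7 via (32.06,51.96): [(22.1119, 71.3617) (22.0517, 70.6692) (43.4515, 52.9891) (53, 52.2277) (53, 82.8334)]  |A|=560.2095
9. ⊥bis P5·P8 via (19.94,44.06): [(22.1119, 71.3617) (22.0517, 70.6692) (43.4515, 52.9891) (53, 52.2277) (53, 82.8334)]  |A|=560.2095
10. ⊥bis P5·P9 via (21.06,50.01): [(22.1119, 71.3617) (22.0517, 70.6692) (43.4515, 52.9891) (53, 52.2277) (53, 82.8334)]  |A|=560.2095
11. canonical 5-gon: [(22.1119, 71.3617) (22.0517, 70.6692) (43.4515, 52.9891) (53, 52.2277) (53, 82.8334)]
12. shoelace: 560.2095

Area of P5's cell: 560.2095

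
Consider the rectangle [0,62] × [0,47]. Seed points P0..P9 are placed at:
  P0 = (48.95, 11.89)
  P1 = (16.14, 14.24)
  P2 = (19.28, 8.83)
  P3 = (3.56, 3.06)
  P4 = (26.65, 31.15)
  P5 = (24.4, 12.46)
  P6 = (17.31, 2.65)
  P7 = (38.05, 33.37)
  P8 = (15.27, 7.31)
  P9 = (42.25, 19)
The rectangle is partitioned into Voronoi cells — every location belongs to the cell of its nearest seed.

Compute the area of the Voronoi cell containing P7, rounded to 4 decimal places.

1. box [0,62]×[0,47]: [(0, 0) (62, 0) (62, 47) (0, 47)]
2. ⊥bis P7·P0 via (43.5,22.63): [(0, 0.556) (62, 32.0178) (62, 47) (0, 47)]  |A|=1904.2128
3. ⊥bis P7·P1 via (27.095,23.805): [(32.8427, 17.222) (62, 32.0178) (62, 47) (6.843, 47)]  |A|=1039.6522
4. ⊥bis P7·P2 via (28.665,21.1): [(31.0486, 19.2768) (33.3792, 17.4942) (62, 32.0178) (62, 47) (6.843, 47)]  |A|=1038.8568
5. ⊥bis P7·P3 via (20.805,18.215): [(31.0486, 19.2768) (33.3792, 17.4942) (62, 32.0178) (62, 47) (6.843, 47)]  |A|=1038.8568
6. ⊥bis P7·P4 via (32.35,32.26): [(35.0594, 18.3468) (62, 32.0178) (62, 47) (29.4796, 47)]  |A|=667.7212
7. ⊥bis P7·P5 via (31.225,22.915): [(34.5987, 20.7127) (36.8393, 19.25) (62, 32.0178) (62, 47) (29.4796, 47)]  |A|=665.4077
8. ⊥bis P7·P6 via (27.68,18.01): [(34.5987, 20.7127) (36.8393, 19.25) (62, 32.0178) (62, 47) (29.4796, 47)]  |A|=665.4077
9. ⊥bis P7·P8 via (26.66,20.34): [(34.5987, 20.7127) (36.8393, 19.25) (62, 32.0178) (62, 47) (29.4796, 47)]  |A|=665.4077
10. ⊥bis P7·P9 via (40.15,26.185): [(33.8894, 24.3552) (62, 32.5712) (62, 47) (29.4796, 47)]  |A|=571.0108
11. canonical 4-gon: [(33.8894, 24.3552) (62, 32.5712) (62, 47) (29.4796, 47)]
12. shoelace: 571.0108

Area of P7's cell: 571.0108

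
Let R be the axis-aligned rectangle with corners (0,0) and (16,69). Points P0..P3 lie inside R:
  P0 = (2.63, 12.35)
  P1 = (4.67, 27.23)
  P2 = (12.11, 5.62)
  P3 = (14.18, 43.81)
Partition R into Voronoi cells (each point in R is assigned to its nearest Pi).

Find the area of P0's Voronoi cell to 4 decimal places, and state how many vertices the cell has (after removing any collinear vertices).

1. box [0,16]×[0,69]: [(0, 0) (16, 0) (16, 69) (0, 69)]
2. ⊥bis P0·P1 via (3.65,19.79): [(0, 20.2904) (0, 0) (16, 0) (16, 18.0969)]  |A|=307.0981
3. ⊥bis P0·P2 via (7.37,8.985): [(14.0303, 18.3669) (0, 20.2904) (0, 0) (0.9914, 0)]  |A|=151.4453
4. ⊥bis P0·P3 via (8.405,28.08): [(14.0303, 18.3669) (0, 20.2904) (0, 0) (0.9914, 0)]  |A|=151.4453
5. canonical 4-gon: [(14.0303, 18.3669) (0, 20.2904) (0, 0) (0.9914, 0)]
6. shoelace: 151.4453

Area of P0's cell: 151.4453 (4 vertices)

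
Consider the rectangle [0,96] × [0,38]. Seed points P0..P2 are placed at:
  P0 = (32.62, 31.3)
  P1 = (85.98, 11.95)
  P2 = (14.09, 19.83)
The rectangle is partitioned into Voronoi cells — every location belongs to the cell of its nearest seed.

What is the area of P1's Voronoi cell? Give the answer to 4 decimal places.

1. box [0,96]×[0,38]: [(0, 0) (96, 0) (96, 38) (0, 38)]
2. ⊥bis P1·P0 via (59.3,21.625): [(51.4581, 0) (96, 0) (96, 38) (65.2381, 38)]  |A|=1430.7725
3. ⊥bis P1·P2 via (50.035,15.89): [(51.4581, 0) (96, 0) (96, 38) (65.2381, 38)]  |A|=1430.7725
4. canonical 4-gon: [(51.4581, 0) (96, 0) (96, 38) (65.2381, 38)]
5. shoelace: 1430.7725

Area of P1's cell: 1430.7725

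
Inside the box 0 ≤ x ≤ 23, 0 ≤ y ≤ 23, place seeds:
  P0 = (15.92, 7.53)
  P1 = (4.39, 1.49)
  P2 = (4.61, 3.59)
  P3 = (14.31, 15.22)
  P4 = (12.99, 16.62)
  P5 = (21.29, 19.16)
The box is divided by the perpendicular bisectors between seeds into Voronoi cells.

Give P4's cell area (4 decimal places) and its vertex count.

Area of P4's cell: 148.6935 (5 vertices)

1. box [0,23]×[0,23]: [(0, 0) (23, 0) (23, 23) (0, 23)]
2. ⊥bis P4·P0 via (14.455,12.075): [(0, 7.4157) (23, 14.8293) (23, 23) (0, 23)]  |A|=273.1823
3. ⊥bis P4·P1 via (8.69,9.055): [(0, 13.9945) (7.3857, 9.7964) (23, 14.8293) (23, 23) (0, 23)]  |A|=248.8878
4. ⊥bis P4·P2 via (8.8,10.105): [(0, 15.7646) (8.6475, 10.2031) (23, 14.8293) (23, 23) (0, 23)]  |A|=237.0838
5. ⊥bis P4·P3 via (13.65,15.92): [(0, 15.7646) (8.0168, 10.6087) (21.1591, 23) (0, 23)]  |A|=160.0969
6. ⊥bis P4·P5 via (17.14,17.89): [(0, 15.7646) (8.0168, 10.6087) (16.8264, 18.9149) (15.5762, 23) (0, 23)]  |A|=148.6935
7. canonical 5-gon: [(0, 15.7646) (8.0168, 10.6087) (16.8264, 18.9149) (15.5762, 23) (0, 23)]
8. shoelace: 148.6935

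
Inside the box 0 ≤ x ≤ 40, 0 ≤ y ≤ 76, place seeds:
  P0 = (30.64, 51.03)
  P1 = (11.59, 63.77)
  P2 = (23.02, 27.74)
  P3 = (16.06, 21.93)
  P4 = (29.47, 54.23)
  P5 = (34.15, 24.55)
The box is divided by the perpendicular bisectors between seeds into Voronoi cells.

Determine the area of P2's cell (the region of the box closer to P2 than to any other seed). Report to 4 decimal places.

1. box [0,40]×[0,76]: [(0, 0) (40, 0) (40, 76) (0, 76)]
2. ⊥bis P2·P0 via (26.83,39.385): [(0, 48.1632) (0, 0) (40, 0) (40, 35.0761)]  |A|=1664.7853
3. ⊥bis P2·P1 via (17.305,45.755): [(12.256, 44.1533) (0, 40.2652) (0, 0) (40, 0) (40, 35.0761)]  |A|=1616.3863
4. ⊥bis P2·P3 via (19.54,24.835): [(12.256, 44.1533) (5.265, 41.9355) (40, 0.3253) (40, 35.0761)]  |A|=666.0289
5. ⊥bis P2·P4 via (26.245,40.985): [(12.256, 44.1533) (5.265, 41.9355) (40, 0.3253) (40, 35.0761)]  |A|=666.0289
6. ⊥bis P2·P5 via (28.585,26.145): [(31.9039, 37.7249) (12.256, 44.1533) (5.265, 41.9355) (25.9937, 17.1039)]  |A|=331.3618
7. canonical 4-gon: [(31.9039, 37.7249) (12.256, 44.1533) (5.265, 41.9355) (25.9937, 17.1039)]
8. shoelace: 331.3618

Area of P2's cell: 331.3618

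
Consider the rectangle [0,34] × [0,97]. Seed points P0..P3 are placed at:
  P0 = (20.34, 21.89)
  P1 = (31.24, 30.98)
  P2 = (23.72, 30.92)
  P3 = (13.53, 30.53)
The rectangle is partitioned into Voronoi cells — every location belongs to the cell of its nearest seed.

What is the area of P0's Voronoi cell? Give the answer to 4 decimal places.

1. box [0,34]×[0,97]: [(0, 0) (34, 0) (34, 97) (0, 97)]
2. ⊥bis P0·P1 via (25.79,26.435): [(0, 57.3603) (0, 0) (34, 0) (34, 16.5902)]  |A|=1257.159
3. ⊥bis P0·P2 via (22.03,26.405): [(27.5327, 24.3453) (0, 34.651) (0, 0) (34, 0) (34, 16.5902)]  |A|=944.5348
4. ⊥bis P0·P3 via (16.935,26.21): [(27.5327, 24.3453) (18.7433, 27.6353) (0, 12.8619) (0, 0) (34, 0) (34, 16.5902)]  |A|=740.3358
5. canonical 6-gon: [(27.5327, 24.3453) (18.7433, 27.6353) (0, 12.8619) (0, 0) (34, 0) (34, 16.5902)]
6. shoelace: 740.3358

Area of P0's cell: 740.3358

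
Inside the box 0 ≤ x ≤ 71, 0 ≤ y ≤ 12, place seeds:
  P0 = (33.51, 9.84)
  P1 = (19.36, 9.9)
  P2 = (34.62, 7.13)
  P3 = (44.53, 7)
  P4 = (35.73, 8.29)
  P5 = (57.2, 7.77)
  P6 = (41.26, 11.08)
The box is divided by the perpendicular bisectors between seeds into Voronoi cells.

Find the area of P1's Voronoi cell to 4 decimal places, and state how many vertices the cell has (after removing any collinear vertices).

Area of P1's cell: 314.4841 (5 vertices)

1. box [0,71]×[0,12]: [(0, 0) (71, 0) (71, 12) (0, 12)]
2. ⊥bis P1·P0 via (26.435,9.87): [(0, 0) (26.3931, 0) (26.444, 12) (0, 12)]  |A|=317.0231
3. ⊥bis P1·P2 via (26.99,8.515): [(0, 0) (25.4444, 0) (26.4158, 5.352) (26.444, 12) (0, 12)]  |A|=314.4841
4. ⊥bis P1·P3 via (31.945,8.45): [(0, 0) (25.4444, 0) (26.4158, 5.352) (26.444, 12) (0, 12)]  |A|=314.4841
5. ⊥bis P1·P4 via (27.545,9.095): [(0, 0) (25.4444, 0) (26.4158, 5.352) (26.444, 12) (0, 12)]  |A|=314.4841
6. ⊥bis P1·P5 via (38.28,8.835): [(0, 0) (25.4444, 0) (26.4158, 5.352) (26.444, 12) (0, 12)]  |A|=314.4841
7. ⊥bis P1·P6 via (30.31,10.49): [(0, 0) (25.4444, 0) (26.4158, 5.352) (26.444, 12) (0, 12)]  |A|=314.4841
8. canonical 5-gon: [(0, 0) (25.4444, 0) (26.4158, 5.352) (26.444, 12) (0, 12)]
9. shoelace: 314.4841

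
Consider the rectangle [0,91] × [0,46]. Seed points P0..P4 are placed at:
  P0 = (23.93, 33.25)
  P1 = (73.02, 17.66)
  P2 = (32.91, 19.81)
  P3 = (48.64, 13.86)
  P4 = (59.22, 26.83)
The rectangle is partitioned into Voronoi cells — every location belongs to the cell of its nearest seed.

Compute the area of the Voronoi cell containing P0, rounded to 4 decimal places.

1. box [0,91]×[0,46]: [(0, 0) (91, 0) (91, 46) (0, 46)]
2. ⊥bis P0·P1 via (48.475,25.455): [(0, 0) (40.391, 0) (54.9997, 46) (0, 46)]  |A|=2193.9857
3. ⊥bis P0·P2 via (28.42,26.53): [(0, 7.541) (54.3101, 43.8286) (54.9997, 46) (0, 46)]  |A|=1104.0682
4. ⊥bis P0·P3 via (36.285,23.555): [(0, 7.541) (49.8611, 40.856) (53.8976, 46) (0, 46)]  |A|=1097.4285
5. ⊥bis P0·P4 via (41.575,30.04): [(0, 7.541) (42.6684, 36.0501) (44.4785, 46) (0, 46)]  |A|=1041.7683
6. canonical 4-gon: [(0, 7.541) (42.6684, 36.0501) (44.4785, 46) (0, 46)]
7. shoelace: 1041.7683

Area of P0's cell: 1041.7683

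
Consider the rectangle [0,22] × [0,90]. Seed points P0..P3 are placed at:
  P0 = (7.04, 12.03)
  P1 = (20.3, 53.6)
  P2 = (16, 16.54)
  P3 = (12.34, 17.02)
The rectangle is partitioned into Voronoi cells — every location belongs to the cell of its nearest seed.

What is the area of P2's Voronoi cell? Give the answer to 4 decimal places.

1. box [0,22]×[0,90]: [(0, 0) (22, 0) (22, 90) (0, 90)]
2. ⊥bis P2·P0 via (11.52,14.285): [(0, 37.1717) (18.7103, 0) (22, 0) (22, 90) (0, 90)]  |A|=1632.2522
3. ⊥bis P2·P1 via (18.15,35.07): [(0, 37.1759) (0, 37.1717) (18.7103, 0) (22, 0) (22, 34.6233)]  |A|=442.0435
4. ⊥bis P2·P3 via (14.17,16.78): [(16.5924, 35.2507) (13.3627, 10.6242) (18.7103, 0) (22, 0) (22, 34.6233)]  |A|=234.5999
5. canonical 5-gon: [(16.5924, 35.2507) (13.3627, 10.6242) (18.7103, 0) (22, 0) (22, 34.6233)]
6. shoelace: 234.5999

Area of P2's cell: 234.5999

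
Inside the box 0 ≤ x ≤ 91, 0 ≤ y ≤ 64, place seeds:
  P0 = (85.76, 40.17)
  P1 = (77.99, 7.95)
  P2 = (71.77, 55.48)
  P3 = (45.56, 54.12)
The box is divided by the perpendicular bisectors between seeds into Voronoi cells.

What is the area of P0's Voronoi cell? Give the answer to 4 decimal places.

Area of P0's cell: 596.9220

1. box [0,91]×[0,64]: [(0, 0) (91, 0) (91, 64) (0, 64)]
2. ⊥bis P0·P1 via (81.875,24.06): [(0, 43.8045) (91, 21.8595) (91, 64) (0, 64)]  |A|=2836.2883
3. ⊥bis P0·P2 via (78.765,47.825): [(58.8375, 29.6156) (91, 21.8595) (91, 59.0051)]  |A|=597.3488
4. ⊥bis P0·P3 via (65.66,47.145): [(59.9204, 30.6052) (59.5199, 29.451) (91, 21.8595) (91, 59.0051)]  |A|=596.922
5. canonical 4-gon: [(59.9204, 30.6052) (59.5199, 29.451) (91, 21.8595) (91, 59.0051)]
6. shoelace: 596.922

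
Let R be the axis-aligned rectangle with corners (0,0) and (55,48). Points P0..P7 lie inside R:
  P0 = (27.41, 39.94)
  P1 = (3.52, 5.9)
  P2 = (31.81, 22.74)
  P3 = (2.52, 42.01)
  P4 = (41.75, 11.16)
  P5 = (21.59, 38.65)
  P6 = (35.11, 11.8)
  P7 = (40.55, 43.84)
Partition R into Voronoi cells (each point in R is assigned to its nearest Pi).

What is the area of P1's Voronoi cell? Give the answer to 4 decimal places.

Area of P1's cell: 421.2239

1. box [0,55]×[0,48]: [(0, 0) (55, 0) (55, 48) (0, 48)]
2. ⊥bis P1·P0 via (15.465,22.92): [(0, 33.7737) (0, 0) (48.1229, 0)]  |A|=812.6431
3. ⊥bis P1·P2 via (17.665,14.32): [(10.4511, 26.4389) (0, 33.7737) (0, 0) (26.1892, 0)]  |A|=522.6917
4. ⊥bis P1·P3 via (3.02,23.955): [(11.7851, 24.1977) (0, 23.8714) (0, 0) (26.1892, 0)]  |A|=457.5231
5. ⊥bis P1·P4 via (22.635,8.53): [(23.093, 5.2014) (11.7851, 24.1977) (0, 23.8714) (0, 0) (23.8086, 0)]  |A|=451.332
6. ⊥bis P1·P5 via (12.555,22.275): [(23.093, 5.2014) (13.1129, 21.9672) (9.2, 24.1261) (0, 23.8714) (0, 0) (23.8086, 0)]  |A|=448.4013
7. ⊥bis P1·P6 via (19.315,8.85): [(18.5807, 12.7817) (13.1129, 21.9672) (9.2, 24.1261) (0, 23.8714) (0, 0) (20.9679, 0)]  |A|=421.2239
8. ⊥bis P1·P7 via (22.035,24.87): [(18.5807, 12.7817) (13.1129, 21.9672) (9.2, 24.1261) (0, 23.8714) (0, 0) (20.9679, 0)]  |A|=421.2239
9. canonical 6-gon: [(18.5807, 12.7817) (13.1129, 21.9672) (9.2, 24.1261) (0, 23.8714) (0, 0) (20.9679, 0)]
10. shoelace: 421.2239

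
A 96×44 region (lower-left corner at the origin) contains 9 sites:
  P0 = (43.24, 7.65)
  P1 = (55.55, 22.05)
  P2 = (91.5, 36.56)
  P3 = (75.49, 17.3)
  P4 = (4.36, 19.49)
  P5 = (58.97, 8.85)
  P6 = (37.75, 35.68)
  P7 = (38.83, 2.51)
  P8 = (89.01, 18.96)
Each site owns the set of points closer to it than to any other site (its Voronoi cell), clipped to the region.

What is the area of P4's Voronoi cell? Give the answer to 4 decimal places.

Area of P4's cell: 875.1304

1. box [0,96]×[0,44]: [(0, 0) (96, 0) (96, 44) (0, 44)]
2. ⊥bis P4·P0 via (23.8,13.57): [(0, 0) (19.6676, 0) (33.0667, 44) (0, 44)]  |A|=1160.1551
3. ⊥bis P4·P1 via (29.955,20.77): [(0, 0) (19.6676, 0) (29.3961, 31.9463) (28.7933, 44) (0, 44)]  |A|=1134.3995
4. ⊥bis P4·P2 via (47.93,28.025): [(0, 0) (19.6676, 0) (29.3961, 31.9463) (28.7933, 44) (0, 44)]  |A|=1134.3995
5. ⊥bis P4·P3 via (39.925,18.395): [(0, 0) (19.6676, 0) (29.3961, 31.9463) (28.7933, 44) (0, 44)]  |A|=1134.3995
6. ⊥bis P4·P5 via (31.665,14.17): [(0, 0) (19.6676, 0) (29.3961, 31.9463) (28.7933, 44) (0, 44)]  |A|=1134.3995
7. ⊥bis P4·P6 via (21.055,27.585): [(0, 0) (19.6676, 0) (25.3626, 18.7011) (13.0958, 44) (0, 44)]  |A|=907.5335
8. ⊥bis P4·P7 via (21.595,11): [(0, 0) (16.1764, 0) (25.3204, 18.5627) (25.3626, 18.7011) (13.0958, 44) (0, 44)]  |A|=875.1304
9. ⊥bis P4·P8 via (46.685,19.225): [(0, 0) (16.1764, 0) (25.3204, 18.5627) (25.3626, 18.7011) (13.0958, 44) (0, 44)]  |A|=875.1304
10. canonical 6-gon: [(0, 0) (16.1764, 0) (25.3204, 18.5627) (25.3626, 18.7011) (13.0958, 44) (0, 44)]
11. shoelace: 875.1304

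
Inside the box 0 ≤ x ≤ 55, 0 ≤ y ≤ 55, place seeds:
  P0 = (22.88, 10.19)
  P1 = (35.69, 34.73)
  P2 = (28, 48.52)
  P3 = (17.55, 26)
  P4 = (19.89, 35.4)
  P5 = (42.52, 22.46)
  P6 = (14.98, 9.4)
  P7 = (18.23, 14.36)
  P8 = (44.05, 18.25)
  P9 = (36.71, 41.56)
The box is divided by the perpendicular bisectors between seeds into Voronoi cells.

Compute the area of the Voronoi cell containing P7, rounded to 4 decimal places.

Area of P7's cell: 113.6830

1. box [0,55]×[0,55]: [(0, 0) (55, 0) (55, 55) (0, 55)]
2. ⊥bis P7·P0 via (20.555,12.275): [(0, 0) (9.5471, 0) (55, 50.6849) (55, 55) (0, 55)]  |A|=1873.1123
3. ⊥bis P7·P1 via (26.96,24.545): [(0, 47.6536) (0, 0) (9.5471, 0) (29.5599, 22.3165)]  |A|=810.8472
4. ⊥bis P7·P2 via (23.115,31.44): [(16.813, 33.2424) (0, 38.0511) (0, 0) (9.5471, 0) (29.5599, 22.3165)]  |A|=730.1235
5. ⊥bis P7·P3 via (17.89,20.18): [(0, 19.1349) (0, 0) (9.5471, 0) (28.1833, 20.7813)]  |A|=368.8422
6. ⊥bis P7·P4 via (19.06,24.88): [(0, 19.1349) (0, 0) (9.5471, 0) (28.1833, 20.7813)]  |A|=368.8422
7. ⊥bis P7·P5 via (30.375,18.41): [(0, 19.1349) (0, 0) (9.5471, 0) (28.1833, 20.7813)]  |A|=368.8422
8. ⊥bis P7·P6 via (16.605,11.88): [(5.08, 19.4317) (18.8699, 10.3959) (28.1833, 20.7813)]  |A|=113.683
9. ⊥bis P7·P8 via (31.14,16.305): [(5.08, 19.4317) (18.8699, 10.3959) (28.1833, 20.7813)]  |A|=113.683
10. ⊥bis P7·P9 via (27.47,27.96): [(5.08, 19.4317) (18.8699, 10.3959) (28.1833, 20.7813)]  |A|=113.683
11. canonical 3-gon: [(5.08, 19.4317) (18.8699, 10.3959) (28.1833, 20.7813)]
12. shoelace: 113.683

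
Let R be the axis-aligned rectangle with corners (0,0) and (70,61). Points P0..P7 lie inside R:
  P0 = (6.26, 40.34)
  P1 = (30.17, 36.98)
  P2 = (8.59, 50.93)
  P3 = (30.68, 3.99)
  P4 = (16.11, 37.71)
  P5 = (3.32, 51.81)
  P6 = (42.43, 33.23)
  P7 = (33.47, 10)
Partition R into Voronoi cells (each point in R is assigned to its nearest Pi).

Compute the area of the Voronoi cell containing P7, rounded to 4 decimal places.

Area of P7's cell: 762.0938

1. box [0,70]×[0,61]: [(0, 0) (70, 0) (70, 61) (0, 61)]
2. ⊥bis P7·P0 via (19.865,25.17): [(0, 7.3544) (0, 0) (70, 0) (70, 61) (59.8166, 61)]  |A|=2665.5508
3. ⊥bis P7·P1 via (31.82,23.49): [(15.808, 21.5315) (0, 7.3544) (0, 0) (70, 0) (70, 28.1599)]  |A|=1574.7531
4. ⊥bis P7·P2 via (21.03,30.465): [(15.808, 21.5315) (0, 7.3544) (0, 0) (70, 0) (70, 28.1599)]  |A|=1574.7531
5. ⊥bis P7·P3 via (32.075,6.995): [(15.808, 21.5315) (10.676, 16.929) (47.1431, 0) (70, 0) (70, 28.1599)]  |A|=1136.4535
6. ⊥bis P7·P4 via (24.79,23.855): [(22.3606, 22.333) (12.4329, 16.1134) (47.1431, 0) (70, 0) (70, 28.1599)]  |A|=1113.9188
7. ⊥bis P7·P5 via (18.395,30.905): [(22.3606, 22.333) (12.4329, 16.1134) (47.1431, 0) (70, 0) (70, 28.1599)]  |A|=1113.9188
8. ⊥bis P7·P6 via (37.95,21.615): [(32.7833, 23.6078) (22.3606, 22.333) (12.4329, 16.1134) (47.1431, 0) (70, 0) (70, 9.2531)]  |A|=762.0938
9. canonical 6-gon: [(32.7833, 23.6078) (22.3606, 22.333) (12.4329, 16.1134) (47.1431, 0) (70, 0) (70, 9.2531)]
10. shoelace: 762.0938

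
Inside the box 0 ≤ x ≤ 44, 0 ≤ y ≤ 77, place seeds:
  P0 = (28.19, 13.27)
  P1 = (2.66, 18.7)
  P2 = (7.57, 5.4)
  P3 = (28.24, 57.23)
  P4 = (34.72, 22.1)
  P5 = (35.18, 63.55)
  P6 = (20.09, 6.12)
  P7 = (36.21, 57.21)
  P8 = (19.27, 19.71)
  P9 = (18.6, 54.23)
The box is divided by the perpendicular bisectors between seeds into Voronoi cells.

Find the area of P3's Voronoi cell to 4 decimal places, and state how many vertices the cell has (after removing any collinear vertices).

1. box [0,44]×[0,77]: [(0, 0) (44, 0) (44, 77) (0, 77)]
2. ⊥bis P3·P0 via (28.215,35.25): [(0, 35.2821) (44, 35.232) (44, 77) (0, 77)]  |A|=1836.689
3. ⊥bis P3·P1 via (15.45,37.965): [(0, 48.2222) (19.5246, 35.2599) (44, 35.232) (44, 77) (0, 77)]  |A|=1710.3635
4. ⊥bis P3·P2 via (17.905,31.315): [(0, 48.2222) (19.5246, 35.2599) (44, 35.232) (44, 77) (0, 77)]  |A|=1710.3635
5. ⊥bis P3·P4 via (31.48,39.665): [(0, 48.2222) (16.9315, 36.9814) (44, 41.9744) (44, 77) (0, 77)]  |A|=1598.0792
6. ⊥bis P3·P5 via (31.71,60.39): [(0, 48.2222) (16.9315, 36.9814) (44, 41.9744) (44, 46.8943) (16.5839, 77) (0, 77)]  |A|=1185.3891
7. ⊥bis P3·P6 via (24.165,31.675): [(0, 48.2222) (16.9315, 36.9814) (44, 41.9744) (44, 46.8943) (16.5839, 77) (0, 77)]  |A|=1185.3891
8. ⊥bis P3·P7 via (32.225,57.22): [(0, 48.2222) (16.9315, 36.9814) (32.1813, 39.7944) (32.2315, 59.8173) (16.5839, 77) (0, 77)]  |A|=1038.1708
9. ⊥bis P3·P8 via (23.755,38.47): [(0, 48.2222) (9.5876, 41.857) (24.2979, 38.3402) (32.1813, 39.7944) (32.2315, 59.8173) (16.5839, 77) (0, 77)]  |A|=1015.2236
10. ⊥bis P3·P9 via (23.42,55.73): [(28.5856, 39.1311) (32.1813, 39.7944) (32.2315, 59.8173) (16.9133, 76.6383)]  |A|=225.0831
11. canonical 4-gon: [(28.5856, 39.1311) (32.1813, 39.7944) (32.2315, 59.8173) (16.9133, 76.6383)]
12. shoelace: 225.0831

Area of P3's cell: 225.0831 (4 vertices)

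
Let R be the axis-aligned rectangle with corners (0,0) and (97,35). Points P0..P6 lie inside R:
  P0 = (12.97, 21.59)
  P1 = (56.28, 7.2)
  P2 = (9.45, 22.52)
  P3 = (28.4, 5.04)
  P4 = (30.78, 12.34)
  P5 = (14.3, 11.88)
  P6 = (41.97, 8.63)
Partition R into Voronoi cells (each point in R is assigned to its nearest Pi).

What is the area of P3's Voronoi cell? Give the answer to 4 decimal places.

Area of P3's cell: 147.9494

1. box [0,97]×[0,35]: [(0, 0) (97, 0) (97, 35) (0, 35)]
2. ⊥bis P3·P0 via (20.685,13.315): [(6.4035, 0) (97, 0) (97, 35) (43.944, 35)]  |A|=2513.918
3. ⊥bis P3·P1 via (42.34,6.12): [(40.3613, 31.6597) (6.4035, 0) (42.8141, 0)]  |A|=576.3755
4. ⊥bis P3·P2 via (18.925,13.78): [(40.3613, 31.6597) (6.4035, 0) (42.8141, 0)]  |A|=576.3755
5. ⊥bis P3·P4 via (29.59,8.69): [(42.4661, 4.492) (19.3168, 12.0394) (6.4035, 0) (42.8141, 0)]  |A|=269.8608
6. ⊥bis P3·P5 via (21.35,8.46): [(42.4661, 4.492) (22.5716, 10.9782) (17.246, 0) (42.8141, 0)]  |A|=183.9008
7. ⊥bis P3·P6 via (35.185,6.835): [(35.1761, 6.8688) (22.5716, 10.9782) (17.246, 0) (36.9932, 0)]  |A|=147.9494
8. canonical 4-gon: [(35.1761, 6.8688) (22.5716, 10.9782) (17.246, 0) (36.9932, 0)]
9. shoelace: 147.9494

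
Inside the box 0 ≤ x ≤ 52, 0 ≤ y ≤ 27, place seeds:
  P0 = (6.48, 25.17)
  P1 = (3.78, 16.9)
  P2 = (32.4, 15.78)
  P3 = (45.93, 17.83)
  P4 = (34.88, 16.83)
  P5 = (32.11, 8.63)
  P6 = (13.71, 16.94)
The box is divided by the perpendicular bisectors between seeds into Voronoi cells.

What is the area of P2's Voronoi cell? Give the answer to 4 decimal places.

Area of P2's cell: 131.3635

1. box [0,52]×[0,27]: [(0, 0) (52, 0) (52, 27) (0, 27)]
2. ⊥bis P2·P0 via (19.44,20.475): [(12.0226, 0) (52, 0) (52, 27) (21.8038, 27)]  |A|=947.3442
3. ⊥bis P2·P1 via (18.09,16.34): [(18.1079, 16.798) (17.4506, 0) (52, 0) (52, 27) (21.8038, 27)]  |A|=901.7545
4. ⊥bis P2·P3 via (39.165,16.805): [(18.1079, 16.798) (17.4506, 0) (41.7112, 0) (37.6203, 27) (21.8038, 27)]  |A|=568.73
5. ⊥bis P2·P4 via (33.64,16.305): [(18.1079, 16.798) (17.4506, 0) (40.5433, 0) (29.1119, 27) (21.8038, 27)]  |A|=438.0997
6. ⊥bis P2·P5 via (32.255,12.205): [(18.1079, 16.798) (17.9509, 12.7852) (35.4304, 12.0762) (29.1119, 27) (21.8038, 27)]  |A|=186.7465
7. ⊥bis P2·P6 via (23.055,16.36): [(22.8209, 12.5876) (35.4304, 12.0762) (29.1119, 27) (23.7154, 27)]  |A|=131.3635
8. canonical 4-gon: [(22.8209, 12.5876) (35.4304, 12.0762) (29.1119, 27) (23.7154, 27)]
9. shoelace: 131.3635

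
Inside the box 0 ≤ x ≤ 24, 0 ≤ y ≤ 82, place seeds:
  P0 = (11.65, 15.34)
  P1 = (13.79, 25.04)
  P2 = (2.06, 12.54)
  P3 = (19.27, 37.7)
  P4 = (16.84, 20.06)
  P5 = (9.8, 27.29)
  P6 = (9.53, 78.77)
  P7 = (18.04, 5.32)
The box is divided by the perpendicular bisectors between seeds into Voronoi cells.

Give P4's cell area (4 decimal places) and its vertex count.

Area of P4's cell: 110.9757 (4 vertices)

1. box [0,24]×[0,82]: [(0, 0) (24, 0) (24, 82) (0, 82)]
2. ⊥bis P4·P0 via (14.245,17.7): [(0, 33.3635) (24, 6.9736) (24, 82) (0, 82)]  |A|=1483.9548
3. ⊥bis P4·P1 via (15.315,22.55): [(11.7949, 20.3941) (24, 6.9736) (24, 27.8691)]  |A|=127.5161
4. ⊥bis P4·P2 via (9.45,16.3): [(11.7949, 20.3941) (24, 6.9736) (24, 27.8691)]  |A|=127.5161
5. ⊥bis P4·P3 via (18.055,28.88): [(11.7949, 20.3941) (24, 6.9736) (24, 27.8691)]  |A|=127.5161
6. ⊥bis P4·P5 via (13.32,23.675): [(11.7949, 20.3941) (24, 6.9736) (24, 27.8691)]  |A|=127.5161
7. ⊥bis P4·P6 via (13.185,49.415): [(11.7949, 20.3941) (24, 6.9736) (24, 27.8691)]  |A|=127.5161
8. ⊥bis P4·P7 via (17.44,12.69): [(11.7949, 20.3941) (18.7075, 12.7932) (24, 13.2241) (24, 27.8691)]  |A|=110.9757
9. canonical 4-gon: [(11.7949, 20.3941) (18.7075, 12.7932) (24, 13.2241) (24, 27.8691)]
10. shoelace: 110.9757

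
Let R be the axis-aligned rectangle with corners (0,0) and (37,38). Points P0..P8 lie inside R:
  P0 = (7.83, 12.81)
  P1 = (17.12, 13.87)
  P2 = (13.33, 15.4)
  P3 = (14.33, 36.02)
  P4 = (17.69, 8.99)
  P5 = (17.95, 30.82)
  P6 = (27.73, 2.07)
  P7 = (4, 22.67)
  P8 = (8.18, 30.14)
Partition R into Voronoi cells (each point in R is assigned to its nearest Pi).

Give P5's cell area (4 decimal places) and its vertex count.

1. box [0,37]×[0,38]: [(0, 0) (37, 0) (37, 38) (0, 38)]
2. ⊥bis P5·P0 via (12.89,21.815): [(0, 29.058) (37, 8.2673) (37, 38) (0, 38)]  |A|=715.4807
3. ⊥bis P5·P1 via (17.535,22.345): [(0, 29.058) (11.4133, 22.6448) (37, 21.3918) (37, 38) (0, 38)]  |A|=547.5745
4. ⊥bis P5·P2 via (15.64,23.11): [(0, 29.058) (4.8117, 26.3543) (18.3219, 22.3065) (37, 21.3918) (37, 38) (0, 38)]  |A|=535.8773
5. ⊥bis P5·P3 via (16.14,33.42): [(5.6357, 26.1074) (18.3219, 22.3065) (37, 21.3918) (37, 38) (22.719, 38)]  |A|=375.0661
6. ⊥bis P5·P4 via (17.82,19.905): [(5.6357, 26.1074) (18.3219, 22.3065) (37, 21.3918) (37, 38) (22.719, 38)]  |A|=375.0661
7. ⊥bis P5·P6 via (22.84,16.445): [(5.6357, 26.1074) (18.3219, 22.3065) (37, 21.3918) (37, 38) (22.719, 38)]  |A|=375.0661
8. ⊥bis P5·P7 via (10.975,26.745): [(9.6961, 28.934) (12.5594, 24.033) (18.3219, 22.3065) (37, 21.3918) (37, 38) (22.719, 38)]  |A|=361.0691
9. ⊥bis P5·P8 via (13.065,30.48): [(13.0119, 31.2424) (13.534, 23.741) (18.3219, 22.3065) (37, 21.3918) (37, 38) (22.719, 38)]  |A|=346.0595
10. canonical 6-gon: [(13.0119, 31.2424) (13.534, 23.741) (18.3219, 22.3065) (37, 21.3918) (37, 38) (22.719, 38)]
11. shoelace: 346.0595

Area of P5's cell: 346.0595 (6 vertices)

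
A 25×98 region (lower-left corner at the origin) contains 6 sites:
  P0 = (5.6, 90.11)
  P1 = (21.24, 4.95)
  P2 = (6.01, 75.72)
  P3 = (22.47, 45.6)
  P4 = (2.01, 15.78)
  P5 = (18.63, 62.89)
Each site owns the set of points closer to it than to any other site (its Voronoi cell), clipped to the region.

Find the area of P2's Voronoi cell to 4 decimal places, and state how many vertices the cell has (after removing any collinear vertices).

1. box [0,25]×[0,98]: [(0, 0) (25, 0) (25, 98) (0, 98)]
2. ⊥bis P2·P0 via (5.805,82.915): [(0, 82.7496) (0, 0) (25, 0) (25, 83.4619)]  |A|=2077.6438
3. ⊥bis P2·P1 via (13.625,40.335): [(0, 82.7496) (0, 37.4028) (25, 42.7829) (25, 83.4619)]  |A|=1075.3215
4. ⊥bis P2·P3 via (14.24,60.66): [(0, 82.7496) (0, 52.8781) (25, 66.5401) (25, 83.4619)]  |A|=584.9158
5. ⊥bis P2·P4 via (4.01,45.75): [(0, 82.7496) (0, 52.8781) (25, 66.5401) (25, 83.4619)]  |A|=584.9158
6. ⊥bis P2·P5 via (12.32,69.305): [(0, 82.7496) (0, 57.1867) (25, 81.7775) (25, 83.4619)]  |A|=340.5925
7. canonical 4-gon: [(0, 82.7496) (0, 57.1867) (25, 81.7775) (25, 83.4619)]
8. shoelace: 340.5925

Area of P2's cell: 340.5925 (4 vertices)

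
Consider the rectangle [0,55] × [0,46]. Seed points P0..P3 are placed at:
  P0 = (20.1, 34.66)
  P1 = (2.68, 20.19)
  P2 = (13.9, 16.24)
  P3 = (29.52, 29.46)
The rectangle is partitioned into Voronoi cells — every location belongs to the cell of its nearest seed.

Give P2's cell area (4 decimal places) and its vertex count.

Area of P2's cell: 613.0492 (4 vertices)

1. box [0,55]×[0,46]: [(0, 0) (55, 0) (55, 46) (0, 46)]
2. ⊥bis P2·P0 via (17,25.45): [(0, 31.172) (0, 0) (55, 0) (55, 12.6596)]  |A|=1205.3689
3. ⊥bis P2·P1 via (8.29,18.215): [(11.49, 27.3046) (1.8774, 0) (55, 0) (55, 12.6596)]  |A|=1000.6546
4. ⊥bis P2·P3 via (21.71,22.85): [(20.5092, 24.2689) (11.49, 27.3046) (1.8774, 0) (41.0491, 0)]  |A|=613.0492
5. canonical 4-gon: [(20.5092, 24.2689) (11.49, 27.3046) (1.8774, 0) (41.0491, 0)]
6. shoelace: 613.0492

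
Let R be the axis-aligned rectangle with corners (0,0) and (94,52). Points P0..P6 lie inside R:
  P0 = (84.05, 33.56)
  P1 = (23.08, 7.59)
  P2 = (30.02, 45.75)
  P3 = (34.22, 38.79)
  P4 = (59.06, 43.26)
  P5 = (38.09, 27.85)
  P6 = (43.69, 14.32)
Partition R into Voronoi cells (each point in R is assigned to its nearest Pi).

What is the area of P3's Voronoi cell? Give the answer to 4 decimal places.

1. box [0,94]×[0,52]: [(0, 0) (94, 0) (94, 52) (0, 52)]
2. ⊥bis P3·P0 via (59.135,36.175): [(0, 0) (55.3382, 0) (60.7959, 52) (0, 52)]  |A|=3019.4873
3. ⊥bis P3·P1 via (28.65,23.19): [(0, 33.4195) (56.7202, 13.1675) (60.7959, 52) (0, 52)]  |A|=1707.3736
4. ⊥bis P3·P2 via (32.12,42.27): [(10.9654, 29.5043) (56.7202, 13.1675) (60.7959, 52) (48.244, 52)]  |A|=1062.8611
5. ⊥bis P3·P4 via (46.64,41.025): [(45.0156, 50.0518) (10.9654, 29.5043) (51.3051, 15.101)]  |A|=659.6581
6. ⊥bis P3·P5 via (36.155,33.32): [(47.316, 37.2682) (45.0156, 50.0518) (10.9654, 29.5043) (18.1335, 26.9449)]  |A|=315.6202
7. ⊥bis P3·P6 via (38.955,26.555): [(47.316, 37.2682) (45.0156, 50.0518) (10.9654, 29.5043) (18.1335, 26.9449)]  |A|=315.6202
8. canonical 4-gon: [(47.316, 37.2682) (45.0156, 50.0518) (10.9654, 29.5043) (18.1335, 26.9449)]
9. shoelace: 315.6202

Area of P3's cell: 315.6202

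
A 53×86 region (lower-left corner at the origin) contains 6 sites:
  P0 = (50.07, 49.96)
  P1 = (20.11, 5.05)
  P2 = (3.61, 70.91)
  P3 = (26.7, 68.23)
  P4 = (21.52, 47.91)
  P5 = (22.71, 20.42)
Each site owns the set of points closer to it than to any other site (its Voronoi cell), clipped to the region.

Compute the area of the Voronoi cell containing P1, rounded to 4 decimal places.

1. box [0,53]×[0,86]: [(0, 0) (53, 0) (53, 86) (0, 86)]
2. ⊥bis P1·P0 via (35.09,27.505): [(0, 50.914) (0, 0) (53, 0) (53, 15.557)]  |A|=1761.4811
3. ⊥bis P1·P2 via (11.86,37.98): [(17.3327, 39.3511) (0, 35.0087) (0, 0) (53, 0) (53, 15.557)]  |A|=1623.6403
4. ⊥bis P1·P3 via (23.405,36.64): [(21.0244, 36.8883) (11.4773, 37.8841) (0, 35.0087) (0, 0) (53, 0) (53, 15.557)]  |A|=1613.7221
5. ⊥bis P1·P4 via (20.815,26.48): [(37.4466, 25.9329) (0, 27.1648) (0, 0) (53, 0) (53, 15.557)]  |A|=1316.8173
6. ⊥bis P1·P5 via (21.41,12.735): [(0, 16.3567) (0, 0) (53, 0) (53, 7.3912)]  |A|=629.3205
7. canonical 4-gon: [(0, 16.3567) (0, 0) (53, 0) (53, 7.3912)]
8. shoelace: 629.3205

Area of P1's cell: 629.3205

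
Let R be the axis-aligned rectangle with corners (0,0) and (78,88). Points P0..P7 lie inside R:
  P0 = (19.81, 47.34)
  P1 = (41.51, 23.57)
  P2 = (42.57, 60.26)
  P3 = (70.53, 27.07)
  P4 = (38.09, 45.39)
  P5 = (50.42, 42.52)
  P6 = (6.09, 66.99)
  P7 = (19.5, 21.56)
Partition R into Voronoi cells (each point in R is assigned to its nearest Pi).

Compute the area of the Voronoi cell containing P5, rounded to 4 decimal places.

Area of P5's cell: 640.3971

1. box [0,78]×[0,88]: [(0, 0) (78, 0) (78, 88) (0, 88)]
2. ⊥bis P5·P0 via (35.115,44.93): [(28.0401, 0) (78, 0) (78, 88) (41.897, 88)]  |A|=3786.7669
3. ⊥bis P5·P1 via (45.965,33.045): [(34.1205, 38.6141) (78, 17.9826) (78, 88) (41.897, 88)]  |A|=2427.6535
4. ⊥bis P5·P2 via (46.495,51.39): [(35.3561, 46.461) (34.1205, 38.6141) (78, 17.9826) (78, 65.3311)]  |A|=1194.466
5. ⊥bis P5·P3 via (60.475,34.795): [(35.3561, 46.461) (34.1205, 38.6141) (55.6368, 28.4975) (78, 57.6059) (78, 65.3311)]  |A|=751.4145
6. ⊥bis P5·P4 via (44.255,43.955): [(45.9271, 51.1387) (42.1347, 34.8459) (55.6368, 28.4975) (78, 57.6059) (78, 65.3311)]  |A|=640.3971
7. ⊥bis P5·P6 via (28.255,54.755): [(45.9271, 51.1387) (42.1347, 34.8459) (55.6368, 28.4975) (78, 57.6059) (78, 65.3311)]  |A|=640.3971
8. ⊥bis P5·P7 via (34.96,32.04): [(45.9271, 51.1387) (42.1347, 34.8459) (55.6368, 28.4975) (78, 57.6059) (78, 65.3311)]  |A|=640.3971
9. canonical 5-gon: [(45.9271, 51.1387) (42.1347, 34.8459) (55.6368, 28.4975) (78, 57.6059) (78, 65.3311)]
10. shoelace: 640.3971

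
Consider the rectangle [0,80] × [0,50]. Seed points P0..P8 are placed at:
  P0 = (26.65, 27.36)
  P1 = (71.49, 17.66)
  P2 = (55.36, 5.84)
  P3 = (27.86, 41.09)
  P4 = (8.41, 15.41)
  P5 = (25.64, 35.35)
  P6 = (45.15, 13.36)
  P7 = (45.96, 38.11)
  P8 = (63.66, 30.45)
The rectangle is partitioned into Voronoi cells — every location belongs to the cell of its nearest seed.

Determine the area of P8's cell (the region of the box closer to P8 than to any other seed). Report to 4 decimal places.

1. box [0,80]×[0,50]: [(0, 0) (80, 0) (80, 50) (0, 50)]
2. ⊥bis P8·P0 via (45.155,28.905): [(47.5683, 0) (80, 0) (80, 50) (43.3938, 50)]  |A|=1725.9484
3. ⊥bis P8·P1 via (67.575,24.055): [(46.6305, 11.2328) (80, 31.6615) (80, 50) (43.3938, 50)]  |A|=1015.5332
4. ⊥bis P8·P2 via (59.51,18.145): [(45.6635, 22.8149) (58.4856, 18.4905) (80, 31.6615) (80, 50) (43.3938, 50)]  |A|=943.3706
5. ⊥bis P8·P3 via (45.76,35.77): [(44.8402, 32.6752) (45.6635, 22.8149) (58.4856, 18.4905) (80, 31.6615) (80, 50) (49.9893, 50)]  |A|=886.2379
6. ⊥bis P8·P4 via (36.035,22.93): [(44.8402, 32.6752) (45.6635, 22.8149) (58.4856, 18.4905) (80, 31.6615) (80, 50) (49.9893, 50)]  |A|=886.2379
7. ⊥bis P8·P5 via (44.65,32.9): [(44.8402, 32.6752) (45.6635, 22.8149) (58.4856, 18.4905) (80, 31.6615) (80, 50) (49.9893, 50)]  |A|=886.2379
8. ⊥bis P8·P6 via (54.405,21.905): [(44.8402, 32.6752) (44.8779, 32.2237) (57.1379, 18.945) (58.4856, 18.4905) (80, 31.6615) (80, 50) (49.9893, 50)]  |A|=833.7777
9. ⊥bis P8·P7 via (54.81,34.28): [(51.0344, 25.5557) (57.1379, 18.945) (58.4856, 18.4905) (80, 31.6615) (80, 50) (61.6131, 50)]  |A|=618.4589
10. canonical 6-gon: [(51.0344, 25.5557) (57.1379, 18.945) (58.4856, 18.4905) (80, 31.6615) (80, 50) (61.6131, 50)]
11. shoelace: 618.4589

Area of P8's cell: 618.4589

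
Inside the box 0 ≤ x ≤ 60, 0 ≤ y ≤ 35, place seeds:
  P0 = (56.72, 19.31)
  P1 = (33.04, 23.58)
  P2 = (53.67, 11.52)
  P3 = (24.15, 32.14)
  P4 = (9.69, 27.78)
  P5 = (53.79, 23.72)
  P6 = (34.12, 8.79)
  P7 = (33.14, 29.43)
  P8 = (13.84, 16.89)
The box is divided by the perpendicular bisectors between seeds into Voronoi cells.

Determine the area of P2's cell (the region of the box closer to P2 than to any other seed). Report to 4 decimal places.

1. box [0,60]×[0,35]: [(0, 0) (60, 0) (60, 35) (0, 35)]
2. ⊥bis P2·P0 via (55.195,15.415): [(0, 0) (60, 0) (60, 13.5337) (5.173, 35) (0, 35)]  |A|=1511.5337
3. ⊥bis P2·P1 via (43.355,17.55): [(33.0955, 0) (60, 0) (60, 13.5337) (44.5446, 19.5849)]  |A|=368.0457
4. ⊥bis P2·P3 via (38.91,21.83): [(33.0955, 0) (60, 0) (60, 13.5337) (44.5446, 19.5849)]  |A|=368.0457
5. ⊥bis P2·P4 via (31.68,19.65): [(33.0955, 0) (60, 0) (60, 13.5337) (44.5446, 19.5849)]  |A|=368.0457
6. ⊥bis P2·P5 via (53.73,17.62): [(43.455, 17.7211) (33.0955, 0) (60, 0) (60, 13.5337) (49.4558, 17.662)]  |A|=362.4211
7. ⊥bis P2·P6 via (43.895,10.155): [(43.455, 17.7211) (42.9573, 16.8698) (45.3131, 0) (60, 0) (60, 13.5337) (49.4558, 17.662)]  |A|=259.3677
8. ⊥bis P2·P7 via (43.405,20.475): [(43.455, 17.7211) (42.9573, 16.8698) (45.3131, 0) (60, 0) (60, 13.5337) (49.4558, 17.662)]  |A|=259.3677
9. ⊥bis P2·P8 via (33.755,14.205): [(43.455, 17.7211) (42.9573, 16.8698) (45.3131, 0) (60, 0) (60, 13.5337) (49.4558, 17.662)]  |A|=259.3677
10. canonical 6-gon: [(43.455, 17.7211) (42.9573, 16.8698) (45.3131, 0) (60, 0) (60, 13.5337) (49.4558, 17.662)]
11. shoelace: 259.3677

Area of P2's cell: 259.3677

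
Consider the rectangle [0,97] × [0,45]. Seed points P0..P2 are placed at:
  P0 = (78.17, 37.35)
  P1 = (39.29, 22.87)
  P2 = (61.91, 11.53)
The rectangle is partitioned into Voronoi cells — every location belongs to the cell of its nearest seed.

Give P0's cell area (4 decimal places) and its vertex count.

1. box [0,97]×[0,45]: [(0, 0) (97, 0) (97, 45) (0, 45)]
2. ⊥bis P0·P1 via (58.73,30.11): [(69.9438, 0) (97, 0) (97, 45) (53.1845, 45)]  |A|=1594.612
3. ⊥bis P0·P2 via (70.04,24.44): [(58.0233, 32.0074) (97, 7.4621) (97, 45) (53.1845, 45)]  |A|=1016.1889
4. canonical 4-gon: [(58.0233, 32.0074) (97, 7.4621) (97, 45) (53.1845, 45)]
5. shoelace: 1016.1889

Area of P0's cell: 1016.1889 (4 vertices)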